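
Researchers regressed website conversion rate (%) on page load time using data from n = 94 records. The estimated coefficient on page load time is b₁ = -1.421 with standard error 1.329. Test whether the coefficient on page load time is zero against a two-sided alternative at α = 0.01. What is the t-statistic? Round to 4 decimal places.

H₀: β₁ = 0 vs H₁: β₁ ≠ 0.
t = (b₁ − β₁⁰)/SE = -1.421 / 1.329 = -1.0692.
df = n − 2 = 94 − 2 = 92.
Two-sided p ≈ 0.2878, which is ≥ 0.01, so fail to reject H₀.
The data do not give significant evidence of an association between page load time and website conversion rate.

t = -1.0692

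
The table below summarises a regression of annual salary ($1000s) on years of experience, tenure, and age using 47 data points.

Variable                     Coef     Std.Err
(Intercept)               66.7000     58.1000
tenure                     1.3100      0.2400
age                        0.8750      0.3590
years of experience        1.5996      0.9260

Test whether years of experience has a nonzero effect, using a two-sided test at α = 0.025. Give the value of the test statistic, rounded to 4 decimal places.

t = 1.7274

Read off: b = 1.5996, SE = 0.9260 for years of experience.
H₀: β₁ = 0 vs H₁: β₁ ≠ 0.
t = 1.5996 / 0.9260 = 1.7274.
df = n − k − 1 = 47 − 3 − 1 = 43.
Two-sided p ≈ 0.0913, which is ≥ 0.025, so fail to reject H₀.
The data do not give significant evidence of an association between years of experience and annual salary, after adjusting for the other predictors.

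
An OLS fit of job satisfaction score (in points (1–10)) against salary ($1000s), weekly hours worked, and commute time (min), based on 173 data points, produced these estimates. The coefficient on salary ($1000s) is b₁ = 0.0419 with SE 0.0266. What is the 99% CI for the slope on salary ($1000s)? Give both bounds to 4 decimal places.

(-0.0274, 0.1112)

df = n − k − 1 = 173 − 3 − 1 = 169.
t* = t_{0.005, 169} = 2.605233.
Margin = t* × SE = 2.605233 × 0.0266 = 0.069299.
CI: 0.0419 ± 0.069299 → (-0.0274, 0.1112).
With 99% confidence, each one-unit increase in salary ($1000s) is associated with a change of between -0.0274 and 0.1112 points (1–10) in job satisfaction score, holding the other predictors fixed.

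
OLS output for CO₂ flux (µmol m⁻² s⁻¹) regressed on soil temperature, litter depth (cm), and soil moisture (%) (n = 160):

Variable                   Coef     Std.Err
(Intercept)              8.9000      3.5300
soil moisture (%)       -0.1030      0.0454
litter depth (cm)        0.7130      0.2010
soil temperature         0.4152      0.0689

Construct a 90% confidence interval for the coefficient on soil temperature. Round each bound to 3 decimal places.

(0.301, 0.529)

Read off: b = 0.4152, SE = 0.0689 for soil temperature.
df = n − k − 1 = 160 − 3 − 1 = 156.
t* = t_{0.05, 156} = 1.65468.
Margin = t* × SE = 1.65468 × 0.0689 = 0.11401.
CI: 0.4152 ± 0.11401 → (0.301, 0.529).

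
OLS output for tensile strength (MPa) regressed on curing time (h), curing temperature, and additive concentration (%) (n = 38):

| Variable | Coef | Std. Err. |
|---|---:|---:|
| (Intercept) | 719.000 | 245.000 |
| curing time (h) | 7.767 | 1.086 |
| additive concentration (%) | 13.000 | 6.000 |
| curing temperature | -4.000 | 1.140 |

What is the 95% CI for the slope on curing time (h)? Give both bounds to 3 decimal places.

Read off: b = 7.767, SE = 1.086 for curing time (h).
df = n − k − 1 = 38 − 3 − 1 = 34.
t* = t_{0.025, 34} = 2.032245.
Margin = t* × SE = 2.032245 × 1.086 = 2.20702.
CI: 7.767 ± 2.20702 → (5.560, 9.974).

(5.560, 9.974)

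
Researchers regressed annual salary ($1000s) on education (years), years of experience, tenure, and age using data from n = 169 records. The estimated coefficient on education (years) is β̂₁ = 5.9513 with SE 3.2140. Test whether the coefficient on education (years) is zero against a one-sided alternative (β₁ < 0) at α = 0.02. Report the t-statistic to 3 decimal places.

H₀: β₁ = 0 vs H₁: β₁ < 0.
t = (β̂₁ − β₁⁰)/SE = 5.9513 / 3.2140 = 1.852.
df = n − k − 1 = 169 − 4 − 1 = 164.
One-sided p ≈ 0.9671, which is ≥ 0.02, so fail to reject H₀.
The data do not give significant evidence that the true slope on education (years) is negative, holding the other predictors fixed.

t = 1.852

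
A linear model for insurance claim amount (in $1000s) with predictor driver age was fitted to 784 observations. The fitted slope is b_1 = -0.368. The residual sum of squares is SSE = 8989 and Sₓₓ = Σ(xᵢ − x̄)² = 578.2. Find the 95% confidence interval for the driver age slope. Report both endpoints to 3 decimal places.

MSE = SSE/(n − 2) = 8989/782 = 11.4949.
SE(b_1) = √(MSE/Sₓₓ) = √(11.4949/578.2) = 0.140998.
df = n − 2 = 782.
t* = t_{0.025, 782} = 1.963002.
Margin = t* × SE = 1.963002 × 0.140998 = 0.27678.
CI: -0.368 ± 0.27678 → (-0.645, -0.091).
With 95% confidence, each one-unit increase in driver age is associated with a change of between -0.645 and -0.091 $1000s in insurance claim amount.

(-0.645, -0.091)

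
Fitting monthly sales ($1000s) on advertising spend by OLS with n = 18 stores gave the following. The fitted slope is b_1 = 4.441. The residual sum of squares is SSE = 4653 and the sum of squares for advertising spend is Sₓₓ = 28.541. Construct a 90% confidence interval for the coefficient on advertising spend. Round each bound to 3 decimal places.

MSE = SSE/(n − 2) = 4653/16 = 290.812.
SE(b_1) = √(MSE/Sₓₓ) = √(290.812/28.541) = 3.19207.
df = n − 2 = 16.
t* = t_{0.05, 16} = 1.745884.
Margin = t* × SE = 1.745884 × 3.19207 = 5.57298.
CI: 4.441 ± 5.57298 → (-1.132, 10.014).
With 90% confidence, each one-unit increase in advertising spend is associated with a change of between -1.132 and 10.014 $1000s in monthly sales.

(-1.132, 10.014)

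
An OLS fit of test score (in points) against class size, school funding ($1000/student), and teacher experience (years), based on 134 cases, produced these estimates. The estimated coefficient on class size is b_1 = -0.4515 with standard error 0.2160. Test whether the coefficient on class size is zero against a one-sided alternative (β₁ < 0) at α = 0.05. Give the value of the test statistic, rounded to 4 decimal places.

H₀: β₁ = 0 vs H₁: β₁ < 0.
t = (b_1 − β₁⁰)/SE = -0.4515 / 0.2160 = -2.0903.
df = n − k − 1 = 134 − 3 − 1 = 130.
One-sided p ≈ 0.0193, which is < 0.05, so reject H₀.
There is evidence that the true slope on class size is negative, holding the other predictors fixed.

t = -2.0903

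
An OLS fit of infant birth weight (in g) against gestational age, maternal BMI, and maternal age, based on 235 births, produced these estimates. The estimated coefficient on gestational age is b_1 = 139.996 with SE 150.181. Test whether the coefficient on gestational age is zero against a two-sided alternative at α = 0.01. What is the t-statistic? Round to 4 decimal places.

t = 0.9322

H₀: β₁ = 0 vs H₁: β₁ ≠ 0.
t = (b_1 − β₁⁰)/SE = 139.996 / 150.181 = 0.9322.
df = n − k − 1 = 235 − 3 − 1 = 231.
Two-sided p ≈ 0.3522, which is ≥ 0.01, so fail to reject H₀.
The data do not give significant evidence of an association between gestational age and infant birth weight, after adjusting for the other predictors.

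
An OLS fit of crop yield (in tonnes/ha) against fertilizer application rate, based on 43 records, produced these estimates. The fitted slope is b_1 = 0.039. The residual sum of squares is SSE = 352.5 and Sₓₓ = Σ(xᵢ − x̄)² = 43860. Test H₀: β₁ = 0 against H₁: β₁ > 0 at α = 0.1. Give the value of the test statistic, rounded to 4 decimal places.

MSE = SSE/(n − 2) = 352.5/41 = 8.59756.
SE(b_1) = √(MSE/Sₓₓ) = √(8.59756/43860) = 0.0140008.
t = 0.039 / 0.0140008 = 2.7856.
df = n − 2 = 41.
One-sided p ≈ 0.0040, which is < 0.1, so reject H₀.
There is evidence that the true slope on fertilizer application rate is positive.

t = 2.7856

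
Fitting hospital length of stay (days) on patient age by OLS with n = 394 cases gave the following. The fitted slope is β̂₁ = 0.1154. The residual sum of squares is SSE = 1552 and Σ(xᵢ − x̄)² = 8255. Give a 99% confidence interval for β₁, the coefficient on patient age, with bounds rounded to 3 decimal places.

MSE = SSE/(n − 2) = 1552/392 = 3.95918.
SE(β̂₁) = √(MSE/Sₓₓ) = √(3.95918/8255) = 0.0219.
df = n − 2 = 392.
t* = t_{0.005, 392} = 2.588429.
Margin = t* × SE = 2.588429 × 0.0219 = 0.05669.
CI: 0.1154 ± 0.05669 → (0.059, 0.172).
With 99% confidence, each one-unit increase in patient age is associated with a change of between 0.059 and 0.172 days in hospital length of stay.

(0.059, 0.172)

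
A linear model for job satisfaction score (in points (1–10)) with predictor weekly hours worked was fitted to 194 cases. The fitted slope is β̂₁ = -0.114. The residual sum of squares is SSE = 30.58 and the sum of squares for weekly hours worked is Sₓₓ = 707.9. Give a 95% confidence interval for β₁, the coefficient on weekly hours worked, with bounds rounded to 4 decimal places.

(-0.1436, -0.0844)

MSE = SSE/(n − 2) = 30.58/192 = 0.159271.
SE(β̂₁) = √(MSE/Sₓₓ) = √(0.159271/707.9) = 0.0149997.
df = n − 2 = 192.
t* = t_{0.025, 192} = 1.972396.
Margin = t* × SE = 1.972396 × 0.0149997 = 0.029585.
CI: -0.114 ± 0.029585 → (-0.1436, -0.0844).
With 95% confidence, each one-unit increase in weekly hours worked is associated with a change of between -0.1436 and -0.0844 points (1–10) in job satisfaction score.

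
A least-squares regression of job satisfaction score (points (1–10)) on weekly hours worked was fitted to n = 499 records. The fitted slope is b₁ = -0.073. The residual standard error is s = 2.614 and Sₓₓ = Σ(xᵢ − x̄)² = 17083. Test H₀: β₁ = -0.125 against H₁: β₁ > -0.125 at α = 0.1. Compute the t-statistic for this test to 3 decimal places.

t = 2.600

SE(b₁) = s/√Sₓₓ = 2.614/√17083 = 0.0199997.
t = (-0.073 − (-0.125)) / 0.0199997 = 2.600.
df = n − 2 = 497.
One-sided p ≈ 0.0048, which is < 0.1, so reject H₀.
There is evidence that the true slope on weekly hours worked exceeds -0.125 points (1–10) per unit.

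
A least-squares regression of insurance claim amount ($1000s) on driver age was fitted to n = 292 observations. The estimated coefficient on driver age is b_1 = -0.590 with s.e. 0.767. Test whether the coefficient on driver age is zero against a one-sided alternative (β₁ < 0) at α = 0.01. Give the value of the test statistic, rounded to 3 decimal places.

H₀: β₁ = 0 vs H₁: β₁ < 0.
t = (b_1 − β₁⁰)/SE = -0.590 / 0.767 = -0.769.
df = n − 2 = 292 − 2 = 290.
One-sided p ≈ 0.2212, which is ≥ 0.01, so fail to reject H₀.
The data do not give significant evidence that the true slope on driver age is negative.

t = -0.769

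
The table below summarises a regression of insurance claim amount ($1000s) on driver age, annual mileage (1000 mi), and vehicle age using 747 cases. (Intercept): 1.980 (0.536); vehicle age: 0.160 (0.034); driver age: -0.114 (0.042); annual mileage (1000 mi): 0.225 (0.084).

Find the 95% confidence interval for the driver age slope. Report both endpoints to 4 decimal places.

(-0.1965, -0.0315)

Read off: b = -0.114, SE = 0.042 for driver age.
df = n − k − 1 = 747 − 3 − 1 = 743.
t* = t_{0.025, 743} = 1.963162.
Margin = t* × SE = 1.963162 × 0.042 = 0.082453.
CI: -0.114 ± 0.082453 → (-0.1965, -0.0315).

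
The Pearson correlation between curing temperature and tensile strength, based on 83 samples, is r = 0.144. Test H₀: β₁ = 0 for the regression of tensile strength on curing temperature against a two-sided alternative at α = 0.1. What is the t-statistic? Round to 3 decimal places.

t = r·√(n − 2)/√(1 − r²) = 0.144·√81/√0.979264 = 1.310.
df = n − 2 = 81.
Two-sided p ≈ 0.1940, which is ≥ 0.1, so fail to reject H₀.
The data do not give significant evidence of a linear association between curing temperature and tensile strength.

t = 1.310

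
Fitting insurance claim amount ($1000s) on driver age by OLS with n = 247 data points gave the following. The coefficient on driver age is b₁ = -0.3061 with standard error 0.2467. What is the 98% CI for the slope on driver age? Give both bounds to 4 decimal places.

(-0.8838, 0.2716)

df = n − 2 = 247 − 2 = 245.
t* = t_{0.01, 245} = 2.341664.
Margin = t* × SE = 2.341664 × 0.2467 = 0.577689.
CI: -0.3061 ± 0.577689 → (-0.8838, 0.2716).
With 98% confidence, each one-unit increase in driver age is associated with a change of between -0.8838 and 0.2716 $1000s in insurance claim amount.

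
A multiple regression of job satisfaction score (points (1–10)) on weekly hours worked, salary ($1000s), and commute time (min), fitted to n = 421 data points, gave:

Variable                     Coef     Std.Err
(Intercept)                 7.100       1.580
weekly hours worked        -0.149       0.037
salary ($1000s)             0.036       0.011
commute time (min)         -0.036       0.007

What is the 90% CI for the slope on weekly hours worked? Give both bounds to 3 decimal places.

(-0.210, -0.088)

Read off: b = -0.149, SE = 0.037 for weekly hours worked.
df = n − k − 1 = 421 − 3 − 1 = 417.
t* = t_{0.05, 417} = 1.648516.
Margin = t* × SE = 1.648516 × 0.037 = 0.06100.
CI: -0.149 ± 0.06100 → (-0.210, -0.088).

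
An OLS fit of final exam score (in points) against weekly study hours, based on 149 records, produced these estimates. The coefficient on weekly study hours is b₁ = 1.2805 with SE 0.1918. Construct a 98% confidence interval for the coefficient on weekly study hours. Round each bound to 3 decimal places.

(0.829, 1.732)

df = n − 2 = 149 − 2 = 147.
t* = t_{0.01, 147} = 2.351983.
Margin = t* × SE = 2.351983 × 0.1918 = 0.45111.
CI: 1.2805 ± 0.45111 → (0.829, 1.732).
With 98% confidence, each one-unit increase in weekly study hours is associated with a change of between 0.829 and 1.732 points in final exam score.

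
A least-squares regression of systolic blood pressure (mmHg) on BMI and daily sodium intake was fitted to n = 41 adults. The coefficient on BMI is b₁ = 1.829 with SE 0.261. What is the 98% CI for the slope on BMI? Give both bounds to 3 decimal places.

df = n − k − 1 = 41 − 2 − 1 = 38.
t* = t_{0.01, 38} = 2.428568.
Margin = t* × SE = 2.428568 × 0.261 = 0.63386.
CI: 1.829 ± 0.63386 → (1.195, 2.463).
With 98% confidence, each one-unit increase in BMI is associated with a change of between 1.195 and 2.463 mmHg in systolic blood pressure, holding the other predictors fixed.

(1.195, 2.463)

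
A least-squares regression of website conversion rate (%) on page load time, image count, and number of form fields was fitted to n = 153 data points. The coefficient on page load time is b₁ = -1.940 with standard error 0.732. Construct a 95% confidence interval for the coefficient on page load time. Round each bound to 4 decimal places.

(-3.3864, -0.4936)

df = n − k − 1 = 153 − 3 − 1 = 149.
t* = t_{0.025, 149} = 1.976013.
Margin = t* × SE = 1.976013 × 0.732 = 1.446442.
CI: -1.940 ± 1.446442 → (-3.3864, -0.4936).
With 95% confidence, each one-unit increase in page load time is associated with a change of between -3.3864 and -0.4936 % in website conversion rate, holding the other predictors fixed.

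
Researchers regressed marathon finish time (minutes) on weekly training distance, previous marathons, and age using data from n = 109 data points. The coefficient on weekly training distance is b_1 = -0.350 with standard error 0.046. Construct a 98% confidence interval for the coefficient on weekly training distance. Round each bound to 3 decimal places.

df = n − k − 1 = 109 − 3 − 1 = 105.
t* = t_{0.01, 105} = 2.362388.
Margin = t* × SE = 2.362388 × 0.046 = 0.10867.
CI: -0.350 ± 0.10867 → (-0.459, -0.241).
With 98% confidence, each one-unit increase in weekly training distance is associated with a change of between -0.459 and -0.241 minutes in marathon finish time, holding the other predictors fixed.

(-0.459, -0.241)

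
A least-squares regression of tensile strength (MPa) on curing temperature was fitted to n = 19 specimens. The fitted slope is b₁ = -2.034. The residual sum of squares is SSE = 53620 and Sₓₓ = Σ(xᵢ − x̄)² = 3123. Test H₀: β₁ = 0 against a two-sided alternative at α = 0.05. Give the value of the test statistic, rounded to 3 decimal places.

MSE = SSE/(n − 2) = 53620/17 = 3154.12.
SE(b₁) = √(MSE/Sₓₓ) = √(3154.12/3123) = 1.00497.
t = -2.034 / 1.00497 = -2.024.
df = n − 2 = 17.
Two-sided p ≈ 0.0590, which is ≥ 0.05, so fail to reject H₀.
The data do not give significant evidence of an association between curing temperature and tensile strength.

t = -2.024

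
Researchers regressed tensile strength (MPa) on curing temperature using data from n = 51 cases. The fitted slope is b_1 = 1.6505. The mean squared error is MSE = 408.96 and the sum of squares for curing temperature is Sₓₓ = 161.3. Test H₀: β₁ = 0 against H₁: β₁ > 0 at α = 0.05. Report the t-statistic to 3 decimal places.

SE(b_1) = √(MSE/Sₓₓ) = √(408.96/161.3) = 1.59229.
t = 1.6505 / 1.59229 = 1.037.
df = n − 2 = 49.
One-sided p ≈ 0.1525, which is ≥ 0.05, so fail to reject H₀.
The data do not give significant evidence that the true slope on curing temperature is positive.

t = 1.037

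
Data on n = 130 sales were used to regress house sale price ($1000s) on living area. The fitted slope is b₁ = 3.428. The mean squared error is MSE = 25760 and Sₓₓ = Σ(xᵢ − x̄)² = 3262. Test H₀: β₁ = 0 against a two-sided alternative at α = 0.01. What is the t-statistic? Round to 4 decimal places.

SE(b₁) = √(MSE/Sₓₓ) = √(25760/3262) = 2.81016.
t = 3.428 / 2.81016 = 1.2199.
df = n − 2 = 128.
Two-sided p ≈ 0.2248, which is ≥ 0.01, so fail to reject H₀.
The data do not give significant evidence of an association between living area and house sale price.

t = 1.2199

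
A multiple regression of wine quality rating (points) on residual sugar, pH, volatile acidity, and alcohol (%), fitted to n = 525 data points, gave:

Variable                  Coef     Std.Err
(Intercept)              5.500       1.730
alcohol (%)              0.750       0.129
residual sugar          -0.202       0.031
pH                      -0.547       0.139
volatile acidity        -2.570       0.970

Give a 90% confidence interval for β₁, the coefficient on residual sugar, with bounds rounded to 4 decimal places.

Read off: b = -0.202, SE = 0.031 for residual sugar.
df = n − k − 1 = 525 − 4 − 1 = 520.
t* = t_{0.05, 520} = 1.647789.
Margin = t* × SE = 1.647789 × 0.031 = 0.051081.
CI: -0.202 ± 0.051081 → (-0.2531, -0.1509).

(-0.2531, -0.1509)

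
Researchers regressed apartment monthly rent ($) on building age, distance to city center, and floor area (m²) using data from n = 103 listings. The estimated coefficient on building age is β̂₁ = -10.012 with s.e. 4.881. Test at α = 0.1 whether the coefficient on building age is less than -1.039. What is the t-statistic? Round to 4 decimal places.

H₀: β₁ = -1.039 vs H₁: β₁ < -1.039.
t = (β̂₁ − β₁⁰)/SE = (-10.012 − (-1.039)) / 4.881 = -1.8384.
df = n − k − 1 = 103 − 3 − 1 = 99.
One-sided p ≈ 0.0345, which is < 0.1, so reject H₀.
There is evidence that the true slope on building age is below -1.039 $ per unit, holding the other predictors fixed.

t = -1.8384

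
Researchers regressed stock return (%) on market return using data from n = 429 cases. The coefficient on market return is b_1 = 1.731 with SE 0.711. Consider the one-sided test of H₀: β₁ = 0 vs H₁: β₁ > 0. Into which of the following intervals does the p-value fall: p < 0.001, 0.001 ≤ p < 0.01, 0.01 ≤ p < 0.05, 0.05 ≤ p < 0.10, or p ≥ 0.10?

t = 1.731 / 0.711 = 2.435.
df = n − 2 = 429 − 2 = 427.
One-sided p = P(T_{427} > t) ≈ 0.0077.
So 0.001 ≤ p < 0.01.

0.001 ≤ p < 0.01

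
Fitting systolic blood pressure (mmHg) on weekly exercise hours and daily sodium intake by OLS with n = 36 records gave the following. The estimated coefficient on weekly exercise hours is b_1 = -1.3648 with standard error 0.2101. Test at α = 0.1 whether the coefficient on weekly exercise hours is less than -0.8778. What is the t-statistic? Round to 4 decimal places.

H₀: β₁ = -0.8778 vs H₁: β₁ < -0.8778.
t = (b_1 − β₁⁰)/SE = (-1.3648 − (-0.8778)) / 0.2101 = -2.3179.
df = n − k − 1 = 36 − 2 − 1 = 33.
One-sided p ≈ 0.0134, which is < 0.1, so reject H₀.
There is evidence that the true slope on weekly exercise hours is below -0.8778 mmHg per unit, holding the other predictors fixed.

t = -2.3179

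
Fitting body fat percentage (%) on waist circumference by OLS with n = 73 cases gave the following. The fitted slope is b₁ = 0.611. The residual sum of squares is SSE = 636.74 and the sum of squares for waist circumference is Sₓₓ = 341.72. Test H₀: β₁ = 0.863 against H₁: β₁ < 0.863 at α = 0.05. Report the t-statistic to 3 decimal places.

MSE = SSE/(n − 2) = 636.74/71 = 8.96817.
SE(b₁) = √(MSE/Sₓₓ) = √(8.96817/341.72) = 0.162001.
t = (0.611 − 0.863) / 0.162001 = -1.556.
df = n − 2 = 71.
One-sided p ≈ 0.0621, which is ≥ 0.05, so fail to reject H₀.
The data do not give significant evidence that the true slope on waist circumference is below 0.863 % per unit.

t = -1.556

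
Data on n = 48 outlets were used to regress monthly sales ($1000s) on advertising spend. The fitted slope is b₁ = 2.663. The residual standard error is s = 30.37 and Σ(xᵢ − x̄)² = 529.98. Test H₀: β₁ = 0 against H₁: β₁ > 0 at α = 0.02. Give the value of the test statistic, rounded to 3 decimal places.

SE(b₁) = s/√Sₓₓ = 30.37/√529.98 = 1.31921.
t = 2.663 / 1.31921 = 2.019.
df = n − 2 = 46.
One-sided p ≈ 0.0247, which is ≥ 0.02, so fail to reject H₀.
The data do not give significant evidence that the true slope on advertising spend is positive.

t = 2.019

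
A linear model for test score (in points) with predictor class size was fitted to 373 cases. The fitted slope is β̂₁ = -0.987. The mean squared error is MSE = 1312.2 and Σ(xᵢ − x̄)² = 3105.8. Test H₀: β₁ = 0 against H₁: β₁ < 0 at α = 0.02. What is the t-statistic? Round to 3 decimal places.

t = -1.518

SE(β̂₁) = √(MSE/Sₓₓ) = √(1312.2/3105.8) = 0.65.
t = -0.987 / 0.65 = -1.518.
df = n − 2 = 371.
One-sided p ≈ 0.0649, which is ≥ 0.02, so fail to reject H₀.
The data do not give significant evidence that the true slope on class size is negative.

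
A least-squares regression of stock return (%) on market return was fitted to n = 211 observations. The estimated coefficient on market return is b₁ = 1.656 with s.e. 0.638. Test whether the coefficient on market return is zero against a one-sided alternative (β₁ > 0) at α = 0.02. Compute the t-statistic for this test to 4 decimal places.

H₀: β₁ = 0 vs H₁: β₁ > 0.
t = (b₁ − β₁⁰)/SE = 1.656 / 0.638 = 2.5956.
df = n − 2 = 211 − 2 = 209.
One-sided p ≈ 0.0051, which is < 0.02, so reject H₀.
There is evidence that the true slope on market return is positive.

t = 2.5956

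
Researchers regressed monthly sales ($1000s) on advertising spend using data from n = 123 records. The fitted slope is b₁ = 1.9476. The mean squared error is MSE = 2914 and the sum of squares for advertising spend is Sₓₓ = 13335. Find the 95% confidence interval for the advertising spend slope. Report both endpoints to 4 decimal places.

SE(b₁) = √(MSE/Sₓₓ) = √(2914/13335) = 0.467464.
df = n − 2 = 121.
t* = t_{0.025, 121} = 1.979764.
Margin = t* × SE = 1.979764 × 0.467464 = 0.925468.
CI: 1.9476 ± 0.925468 → (1.0221, 2.8731).
With 95% confidence, each one-unit increase in advertising spend is associated with a change of between 1.0221 and 2.8731 $1000s in monthly sales.

(1.0221, 2.8731)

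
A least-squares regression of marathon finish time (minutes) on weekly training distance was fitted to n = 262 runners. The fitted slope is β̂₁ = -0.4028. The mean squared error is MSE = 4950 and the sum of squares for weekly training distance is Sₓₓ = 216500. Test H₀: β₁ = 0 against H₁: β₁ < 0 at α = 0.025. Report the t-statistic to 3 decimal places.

SE(β̂₁) = √(MSE/Sₓₓ) = √(4950/216500) = 0.151208.
t = -0.4028 / 0.151208 = -2.664.
df = n − 2 = 260.
One-sided p ≈ 0.0041, which is < 0.025, so reject H₀.
There is evidence that the true slope on weekly training distance is negative.

t = -2.664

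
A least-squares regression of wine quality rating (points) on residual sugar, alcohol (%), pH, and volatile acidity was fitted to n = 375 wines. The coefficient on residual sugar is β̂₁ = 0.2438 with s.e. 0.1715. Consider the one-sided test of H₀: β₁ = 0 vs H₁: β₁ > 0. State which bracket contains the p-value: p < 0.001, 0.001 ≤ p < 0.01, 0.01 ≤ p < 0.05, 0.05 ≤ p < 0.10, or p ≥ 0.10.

t = 0.2438 / 0.1715 = 1.422.
df = n − k − 1 = 375 − 4 − 1 = 370.
One-sided p = P(T_{370} > t) ≈ 0.0780.
So 0.05 ≤ p < 0.10.

0.05 ≤ p < 0.10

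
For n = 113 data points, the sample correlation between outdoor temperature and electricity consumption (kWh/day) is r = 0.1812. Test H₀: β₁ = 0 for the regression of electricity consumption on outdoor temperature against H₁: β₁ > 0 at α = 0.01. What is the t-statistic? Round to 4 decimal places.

t = r·√(n − 2)/√(1 − r²) = 0.1812·√111/√0.967167 = 1.9412.
df = n − 2 = 111.
One-sided p ≈ 0.0274, which is ≥ 0.01, so fail to reject H₀.
The data do not give significant evidence of a linear association between outdoor temperature and electricity consumption.

t = 1.9412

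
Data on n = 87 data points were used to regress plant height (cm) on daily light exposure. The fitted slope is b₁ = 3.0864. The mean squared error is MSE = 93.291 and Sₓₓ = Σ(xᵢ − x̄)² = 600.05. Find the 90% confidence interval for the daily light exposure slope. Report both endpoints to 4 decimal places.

SE(b₁) = √(MSE/Sₓₓ) = √(93.291/600.05) = 0.394299.
df = n − 2 = 85.
t* = t_{0.05, 85} = 1.662978.
Margin = t* × SE = 1.662978 × 0.394299 = 0.655711.
CI: 3.0864 ± 0.655711 → (2.4307, 3.7421).
With 90% confidence, each one-unit increase in daily light exposure is associated with a change of between 2.4307 and 3.7421 cm in plant height.

(2.4307, 3.7421)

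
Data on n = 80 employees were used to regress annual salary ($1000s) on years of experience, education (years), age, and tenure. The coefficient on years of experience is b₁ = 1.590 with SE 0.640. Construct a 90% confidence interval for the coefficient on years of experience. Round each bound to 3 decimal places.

df = n − k − 1 = 80 − 4 − 1 = 75.
t* = t_{0.05, 75} = 1.665425.
Margin = t* × SE = 1.665425 × 0.640 = 1.06587.
CI: 1.590 ± 1.06587 → (0.524, 2.656).
With 90% confidence, each one-unit increase in years of experience is associated with a change of between 0.524 and 2.656 $1000s in annual salary, holding the other predictors fixed.

(0.524, 2.656)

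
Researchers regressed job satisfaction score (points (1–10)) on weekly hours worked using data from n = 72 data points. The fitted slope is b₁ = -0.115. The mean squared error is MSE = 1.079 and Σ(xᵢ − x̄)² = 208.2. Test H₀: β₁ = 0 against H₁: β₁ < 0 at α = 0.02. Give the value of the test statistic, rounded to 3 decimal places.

t = -1.597

SE(b₁) = √(MSE/Sₓₓ) = √(1.079/208.2) = 0.0719897.
t = -0.115 / 0.0719897 = -1.597.
df = n − 2 = 70.
One-sided p ≈ 0.0573, which is ≥ 0.02, so fail to reject H₀.
The data do not give significant evidence that the true slope on weekly hours worked is negative.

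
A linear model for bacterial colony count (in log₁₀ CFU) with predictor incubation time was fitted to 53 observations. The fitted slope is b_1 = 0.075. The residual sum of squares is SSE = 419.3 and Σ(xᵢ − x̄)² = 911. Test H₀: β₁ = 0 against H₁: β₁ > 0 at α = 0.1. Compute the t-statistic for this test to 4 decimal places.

t = 0.7895

MSE = SSE/(n − 2) = 419.3/51 = 8.22157.
SE(b_1) = √(MSE/Sₓₓ) = √(8.22157/911) = 0.0949988.
t = 0.075 / 0.0949988 = 0.7895.
df = n − 2 = 51.
One-sided p ≈ 0.2167, which is ≥ 0.1, so fail to reject H₀.
The data do not give significant evidence that the true slope on incubation time is positive.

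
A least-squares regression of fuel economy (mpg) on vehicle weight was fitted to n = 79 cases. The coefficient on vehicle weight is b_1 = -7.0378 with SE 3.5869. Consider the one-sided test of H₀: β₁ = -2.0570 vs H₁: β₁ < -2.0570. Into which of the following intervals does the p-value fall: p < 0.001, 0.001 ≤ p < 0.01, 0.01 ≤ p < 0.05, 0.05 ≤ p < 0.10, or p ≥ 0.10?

0.05 ≤ p < 0.10

t = (-7.0378 − (-2.0570)) / 3.5869 = -1.389.
df = n − 2 = 79 − 2 = 77.
One-sided p = P(T_{77} < t) ≈ 0.0845.
So 0.05 ≤ p < 0.10.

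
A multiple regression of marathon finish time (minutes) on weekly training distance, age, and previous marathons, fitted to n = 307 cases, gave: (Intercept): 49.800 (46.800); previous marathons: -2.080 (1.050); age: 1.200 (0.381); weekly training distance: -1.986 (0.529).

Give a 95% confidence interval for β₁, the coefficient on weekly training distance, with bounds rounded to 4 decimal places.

Read off: b = -1.986, SE = 0.529 for weekly training distance.
df = n − k − 1 = 307 − 3 − 1 = 303.
t* = t_{0.025, 303} = 1.967824.
Margin = t* × SE = 1.967824 × 0.529 = 1.040979.
CI: -1.986 ± 1.040979 → (-3.0270, -0.9450).

(-3.0270, -0.9450)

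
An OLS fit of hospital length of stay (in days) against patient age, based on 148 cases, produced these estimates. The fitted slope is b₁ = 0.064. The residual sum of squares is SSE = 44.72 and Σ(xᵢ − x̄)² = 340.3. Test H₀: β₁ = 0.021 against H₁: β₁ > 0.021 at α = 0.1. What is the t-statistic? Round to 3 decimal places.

t = 1.433

MSE = SSE/(n − 2) = 44.72/146 = 0.306301.
SE(b₁) = √(MSE/Sₓₓ) = √(0.306301/340.3) = 0.0300015.
t = (0.064 − 0.021) / 0.0300015 = 1.433.
df = n − 2 = 146.
One-sided p ≈ 0.0770, which is < 0.1, so reject H₀.
There is evidence that the true slope on patient age exceeds 0.021 days per unit.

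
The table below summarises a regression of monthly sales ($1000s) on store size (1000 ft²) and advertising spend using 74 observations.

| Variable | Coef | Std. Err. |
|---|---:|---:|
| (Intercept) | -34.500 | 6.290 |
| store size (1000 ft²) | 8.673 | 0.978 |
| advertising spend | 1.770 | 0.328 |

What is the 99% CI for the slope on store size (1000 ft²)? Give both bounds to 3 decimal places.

Read off: b = 8.673, SE = 0.978 for store size (1000 ft²).
df = n − k − 1 = 74 − 2 − 1 = 71.
t* = t_{0.005, 71} = 2.646863.
Margin = t* × SE = 2.646863 × 0.978 = 2.58863.
CI: 8.673 ± 2.58863 → (6.084, 11.262).

(6.084, 11.262)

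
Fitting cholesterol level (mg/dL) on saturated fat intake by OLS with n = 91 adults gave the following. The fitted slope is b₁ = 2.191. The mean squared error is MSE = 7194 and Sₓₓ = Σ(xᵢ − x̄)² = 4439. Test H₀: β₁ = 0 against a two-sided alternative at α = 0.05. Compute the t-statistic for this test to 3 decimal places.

SE(b₁) = √(MSE/Sₓₓ) = √(7194/4439) = 1.27304.
t = 2.191 / 1.27304 = 1.721.
df = n − 2 = 89.
Two-sided p ≈ 0.0887, which is ≥ 0.05, so fail to reject H₀.
The data do not give significant evidence of an association between saturated fat intake and cholesterol level.

t = 1.721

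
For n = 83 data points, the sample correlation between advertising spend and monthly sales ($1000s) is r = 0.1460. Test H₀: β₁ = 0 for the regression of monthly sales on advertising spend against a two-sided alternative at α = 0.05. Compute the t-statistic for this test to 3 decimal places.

t = 1.328

t = r·√(n − 2)/√(1 − r²) = 0.1460·√81/√0.978684 = 1.328.
df = n − 2 = 81.
Two-sided p ≈ 0.1878, which is ≥ 0.05, so fail to reject H₀.
The data do not give significant evidence of a linear association between advertising spend and monthly sales.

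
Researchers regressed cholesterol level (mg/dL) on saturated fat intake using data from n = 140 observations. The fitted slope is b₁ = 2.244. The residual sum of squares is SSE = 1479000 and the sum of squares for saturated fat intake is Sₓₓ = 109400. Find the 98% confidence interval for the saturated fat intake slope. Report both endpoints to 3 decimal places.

MSE = SSE/(n − 2) = 1479000/138 = 10717.4.
SE(b₁) = √(MSE/Sₓₓ) = √(10717.4/109400) = 0.312994.
df = n − 2 = 138.
t* = t_{0.01, 138} = 2.353673.
Margin = t* × SE = 2.353673 × 0.312994 = 0.73669.
CI: 2.244 ± 0.73669 → (1.507, 2.981).
With 98% confidence, each one-unit increase in saturated fat intake is associated with a change of between 1.507 and 2.981 mg/dL in cholesterol level.

(1.507, 2.981)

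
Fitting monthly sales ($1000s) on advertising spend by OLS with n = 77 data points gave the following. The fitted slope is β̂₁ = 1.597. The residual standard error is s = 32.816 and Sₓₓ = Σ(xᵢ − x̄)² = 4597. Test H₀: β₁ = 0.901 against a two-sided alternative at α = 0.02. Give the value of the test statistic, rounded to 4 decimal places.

t = 1.4380

SE(β̂₁) = s/√Sₓₓ = 32.816/√4597 = 0.484003.
t = (1.597 − 0.901) / 0.484003 = 1.4380.
df = n − 2 = 75.
Two-sided p ≈ 0.1546, which is ≥ 0.02, so fail to reject H₀.
The data are consistent with a true slope of 0.901 $1000s per unit of advertising spend.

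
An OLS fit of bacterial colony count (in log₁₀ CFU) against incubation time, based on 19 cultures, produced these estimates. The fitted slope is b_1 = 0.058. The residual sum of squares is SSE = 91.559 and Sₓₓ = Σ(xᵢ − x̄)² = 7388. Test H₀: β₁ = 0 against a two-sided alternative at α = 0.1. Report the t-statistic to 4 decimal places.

MSE = SSE/(n − 2) = 91.559/17 = 5.38582.
SE(b_1) = √(MSE/Sₓₓ) = √(5.38582/7388) = 0.0269999.
t = 0.058 / 0.0269999 = 2.1482.
df = n − 2 = 17.
Two-sided p ≈ 0.0464, which is < 0.1, so reject H₀.
There is evidence that incubation time is associated with bacterial colony count.

t = 2.1482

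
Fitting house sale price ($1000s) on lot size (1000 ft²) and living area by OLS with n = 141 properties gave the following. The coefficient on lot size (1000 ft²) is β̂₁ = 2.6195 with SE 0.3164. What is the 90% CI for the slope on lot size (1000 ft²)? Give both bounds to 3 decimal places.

df = n − k − 1 = 141 − 2 − 1 = 138.
t* = t_{0.05, 138} = 1.65597.
Margin = t* × SE = 1.65597 × 0.3164 = 0.52395.
CI: 2.6195 ± 0.52395 → (2.096, 3.143).
With 90% confidence, each one-unit increase in lot size (1000 ft²) is associated with a change of between 2.096 and 3.143 $1000s in house sale price, holding the other predictors fixed.

(2.096, 3.143)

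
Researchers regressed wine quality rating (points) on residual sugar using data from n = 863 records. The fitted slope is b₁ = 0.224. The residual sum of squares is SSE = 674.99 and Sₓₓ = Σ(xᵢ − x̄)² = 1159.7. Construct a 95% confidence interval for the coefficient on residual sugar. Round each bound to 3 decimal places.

(0.173, 0.275)

MSE = SSE/(n − 2) = 674.99/861 = 0.783961.
SE(b₁) = √(MSE/Sₓₓ) = √(0.783961/1159.7) = 0.0260001.
df = n − 2 = 861.
t* = t_{0.025, 861} = 1.962723.
Margin = t* × SE = 1.962723 × 0.0260001 = 0.05103.
CI: 0.224 ± 0.05103 → (0.173, 0.275).
With 95% confidence, each one-unit increase in residual sugar is associated with a change of between 0.173 and 0.275 points in wine quality rating.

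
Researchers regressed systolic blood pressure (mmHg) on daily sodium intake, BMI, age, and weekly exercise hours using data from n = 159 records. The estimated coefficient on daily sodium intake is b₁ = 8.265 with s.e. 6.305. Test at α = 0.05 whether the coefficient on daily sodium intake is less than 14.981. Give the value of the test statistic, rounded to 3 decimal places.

t = -1.065

H₀: β₁ = 14.981 vs H₁: β₁ < 14.981.
t = (b₁ − β₁⁰)/SE = (8.265 − 14.981) / 6.305 = -1.065.
df = n − k − 1 = 159 − 4 − 1 = 154.
One-sided p ≈ 0.1442, which is ≥ 0.05, so fail to reject H₀.
The data do not give significant evidence that the true slope on daily sodium intake is below 14.981 mmHg per unit, holding the other predictors fixed.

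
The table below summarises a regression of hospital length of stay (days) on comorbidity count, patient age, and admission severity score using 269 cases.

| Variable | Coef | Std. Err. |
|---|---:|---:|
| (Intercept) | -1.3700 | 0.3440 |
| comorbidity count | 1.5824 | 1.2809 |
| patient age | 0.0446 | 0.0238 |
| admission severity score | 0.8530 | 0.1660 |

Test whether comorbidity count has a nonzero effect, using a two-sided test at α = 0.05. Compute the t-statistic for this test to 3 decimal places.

Read off: b = 1.5824, SE = 1.2809 for comorbidity count.
H₀: β₁ = 0 vs H₁: β₁ ≠ 0.
t = 1.5824 / 1.2809 = 1.235.
df = n − k − 1 = 269 − 3 − 1 = 265.
Two-sided p ≈ 0.2178, which is ≥ 0.05, so fail to reject H₀.
The data do not give significant evidence of an association between comorbidity count and hospital length of stay, after adjusting for the other predictors.

t = 1.235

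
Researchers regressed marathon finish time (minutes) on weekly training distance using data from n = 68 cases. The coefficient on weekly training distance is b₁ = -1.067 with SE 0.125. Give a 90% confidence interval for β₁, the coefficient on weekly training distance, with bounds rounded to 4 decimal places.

(-1.2755, -0.8585)

df = n − 2 = 68 − 2 = 66.
t* = t_{0.05, 66} = 1.668271.
Margin = t* × SE = 1.668271 × 0.125 = 0.208534.
CI: -1.067 ± 0.208534 → (-1.2755, -0.8585).
With 90% confidence, each one-unit increase in weekly training distance is associated with a change of between -1.2755 and -0.8585 minutes in marathon finish time.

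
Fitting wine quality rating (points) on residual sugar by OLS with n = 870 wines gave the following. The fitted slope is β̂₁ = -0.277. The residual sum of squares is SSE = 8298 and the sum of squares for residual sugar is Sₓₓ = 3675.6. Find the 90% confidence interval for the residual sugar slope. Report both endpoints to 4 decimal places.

(-0.3610, -0.1930)

MSE = SSE/(n − 2) = 8298/868 = 9.55991.
SE(β̂₁) = √(MSE/Sₓₓ) = √(9.55991/3675.6) = 0.0509991.
df = n − 2 = 868.
t* = t_{0.05, 868} = 1.646611.
Margin = t* × SE = 1.646611 × 0.0509991 = 0.083976.
CI: -0.277 ± 0.083976 → (-0.3610, -0.1930).
With 90% confidence, each one-unit increase in residual sugar is associated with a change of between -0.3610 and -0.1930 points in wine quality rating.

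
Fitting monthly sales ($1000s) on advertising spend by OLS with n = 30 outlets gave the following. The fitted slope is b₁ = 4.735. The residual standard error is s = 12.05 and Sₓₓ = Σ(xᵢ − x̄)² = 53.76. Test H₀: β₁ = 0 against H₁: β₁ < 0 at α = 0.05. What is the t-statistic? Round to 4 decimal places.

SE(b₁) = s/√Sₓₓ = 12.05/√53.76 = 1.64345.
t = 4.735 / 1.64345 = 2.8811.
df = n − 2 = 28.
One-sided p ≈ 0.9962, which is ≥ 0.05, so fail to reject H₀.
The data do not give significant evidence that the true slope on advertising spend is negative.

t = 2.8811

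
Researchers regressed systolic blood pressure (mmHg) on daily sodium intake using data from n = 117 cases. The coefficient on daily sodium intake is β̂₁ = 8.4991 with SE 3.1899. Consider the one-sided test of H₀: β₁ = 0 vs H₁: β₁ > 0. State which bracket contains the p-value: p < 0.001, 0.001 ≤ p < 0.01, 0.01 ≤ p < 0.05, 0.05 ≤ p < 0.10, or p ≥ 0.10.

0.001 ≤ p < 0.01

t = 8.4991 / 3.1899 = 2.664.
df = n − 2 = 117 − 2 = 115.
One-sided p = P(T_{115} > t) ≈ 0.0044.
So 0.001 ≤ p < 0.01.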